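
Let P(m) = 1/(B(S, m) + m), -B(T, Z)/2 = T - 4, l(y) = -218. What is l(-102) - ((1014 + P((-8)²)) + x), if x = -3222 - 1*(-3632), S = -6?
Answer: -137929/84 ≈ -1642.0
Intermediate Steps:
B(T, Z) = 8 - 2*T (B(T, Z) = -2*(T - 4) = -2*(-4 + T) = 8 - 2*T)
x = 410 (x = -3222 + 3632 = 410)
P(m) = 1/(20 + m) (P(m) = 1/((8 - 2*(-6)) + m) = 1/((8 + 12) + m) = 1/(20 + m))
l(-102) - ((1014 + P((-8)²)) + x) = -218 - ((1014 + 1/(20 + (-8)²)) + 410) = -218 - ((1014 + 1/(20 + 64)) + 410) = -218 - ((1014 + 1/84) + 410) = -218 - (85177/84 + 410) = -218 - 1*119617/84 = -218 - 119617/84 = -137929/84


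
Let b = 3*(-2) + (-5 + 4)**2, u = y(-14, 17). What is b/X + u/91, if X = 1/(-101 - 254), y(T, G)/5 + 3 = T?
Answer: 161440/91 ≈ 1774.1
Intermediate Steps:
y(T, G) = -15 + 5*T
u = -85 (u = -15 + 5*(-14) = -15 - 70 = -85)
b = -5 (b = -6 + (-1)**2 = -6 + 1 = -5)
X = -1/355 (X = 1/(-355) = -1/355 ≈ -0.0028169)
b/X + u/91 = -5/(-1/355) - 85/91 = -5*(-355) - 85*1/91 = 1775 - 85/91 = 161440/91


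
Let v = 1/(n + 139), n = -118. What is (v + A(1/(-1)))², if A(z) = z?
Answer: 400/441 ≈ 0.90703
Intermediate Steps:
v = 1/21 (v = 1/(-118 + 139) = 1/21 ≈ 0.047619)
(v + A(1/(-1)))² = (1/21 + 1/(-1))² = (1/21 - 1)² = (-20/21)² = 400/441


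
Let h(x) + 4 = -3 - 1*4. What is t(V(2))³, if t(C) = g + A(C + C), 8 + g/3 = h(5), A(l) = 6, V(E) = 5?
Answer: -132651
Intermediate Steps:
h(x) = -11 (h(x) = -4 + (-3 - 1*4) = -4 + (-3 - 4) = -4 - 7 = -11)
g = -57 (g = -24 + 3*(-11) = -24 - 33 = -57)
t(C) = -51 (t(C) = -57 + 6 = -51)
t(V(2))³ = (-51)³ = -132651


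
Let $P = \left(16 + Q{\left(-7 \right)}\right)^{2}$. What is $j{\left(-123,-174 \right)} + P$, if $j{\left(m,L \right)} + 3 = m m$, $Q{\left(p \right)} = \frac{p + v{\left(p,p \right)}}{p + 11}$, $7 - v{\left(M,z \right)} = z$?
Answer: $\frac{247057}{16} \approx 15441.0$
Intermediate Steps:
$v{\left(M,z \right)} = 7 - z$
$Q{\left(p \right)} = \frac{7}{11 + p}$ ($Q{\left(p \right)} = \frac{p - \left(-7 + p\right)}{p + 11} = \frac{7}{11 + p}$)
$j{\left(m,L \right)} = -3 + m^{2}$ ($j{\left(m,L \right)} = -3 + m m = -3 + m^{2}$)
$P = \frac{5041}{16}$ ($P = \left(16 + \frac{7}{11 - 7}\right)^{2} = \left(16 + \frac{7}{4}\right)^{2} = \left(\frac{71}{4}\right)^{2} = \frac{5041}{16} \approx 315.06$)
$j{\left(-123,-174 \right)} + P = \left(-3 + \left(-123\right)^{2}\right) + \frac{5041}{16} = \left(-3 + 15129\right) + \frac{5041}{16} = 15126 + \frac{5041}{16} = \frac{247057}{16}$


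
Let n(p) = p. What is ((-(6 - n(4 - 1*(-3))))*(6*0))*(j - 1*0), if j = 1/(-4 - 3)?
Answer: 0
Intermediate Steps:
j = -⅐ (j = 1/(-7) = -⅐ ≈ -0.14286)
((-(6 - n(4 - 1*(-3))))*(6*0))*(j - 1*0) = ((-(6 - (4 - 1*(-3))))*(6*0))*(-⅐ - 1*0) = (-(6 - (4 + 3))*0)*(-⅐ + 0) = (-(6 - 1*7)*0)*(-⅐) = (-(6 - 7)*0)*(-⅐) = (-1*(-1)*0)*(-⅐) = (1*0)*(-⅐) = 0*(-⅐) = 0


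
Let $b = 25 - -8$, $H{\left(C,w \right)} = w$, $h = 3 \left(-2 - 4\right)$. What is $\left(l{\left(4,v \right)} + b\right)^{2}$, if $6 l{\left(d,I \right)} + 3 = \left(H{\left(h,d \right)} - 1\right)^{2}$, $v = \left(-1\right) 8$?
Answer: $1156$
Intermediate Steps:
$h = -18$ ($h = 3 \left(-6\right) = -18$)
$v = -8$
$l{\left(d,I \right)} = - \frac{1}{2} + \frac{\left(-1 + d\right)^{2}}{6}$ ($l{\left(d,I \right)} = - \frac{1}{2} + \frac{\left(d - 1\right)^{2}}{6} = - \frac{1}{2} + \frac{\left(-1 + d\right)^{2}}{6}$)
$b = 33$ ($b = 25 + 8 = 33$)
$\left(l{\left(4,v \right)} + b\right)^{2} = \left(\left(- \frac{1}{2} + \frac{\left(-1 + 4\right)^{2}}{6}\right) + 33\right)^{2} = \left(\left(- \frac{1}{2} + \frac{3^{2}}{6}\right) + 33\right)^{2} = \left(\left(- \frac{1}{2} + \frac{1}{6} \cdot 9\right) + 33\right)^{2} = \left(\left(- \frac{1}{2} + \frac{3}{2}\right) + 33\right)^{2} = \left(1 + 33\right)^{2} = 34^{2} = 1156$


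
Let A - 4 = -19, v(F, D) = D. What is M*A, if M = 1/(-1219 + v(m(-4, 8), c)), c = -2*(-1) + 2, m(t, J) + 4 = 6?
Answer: 1/81 ≈ 0.012346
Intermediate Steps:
m(t, J) = 2 (m(t, J) = -4 + 6 = 2)
c = 4 (c = 2 + 2 = 4)
A = -15 (A = 4 - 19 = -15)
M = -1/1215 (M = 1/(-1219 + 4) = 1/(-1215) = -1/1215 ≈ -0.00082305)
M*A = -1/1215*(-15) = 1/81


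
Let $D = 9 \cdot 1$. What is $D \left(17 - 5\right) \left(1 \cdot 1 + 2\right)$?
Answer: $324$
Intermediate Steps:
$D = 9$
$D \left(17 - 5\right) \left(1 \cdot 1 + 2\right) = 9 \left(17 - 5\right) \left(1 \cdot 1 + 2\right) = 9 \left(17 - 5\right) \left(1 + 2\right) = 9 \cdot 12 \cdot 3 = 108 \cdot 3 = 324$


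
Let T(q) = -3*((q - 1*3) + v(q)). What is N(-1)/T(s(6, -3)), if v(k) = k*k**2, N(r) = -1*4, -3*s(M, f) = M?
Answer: -4/39 ≈ -0.10256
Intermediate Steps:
s(M, f) = -M/3
N(r) = -4
v(k) = k**3
T(q) = 9 - 3*q - 3*q**3 (T(q) = -3*((q - 1*3) + q**3) = -3*((q - 3) + q**3) = -3*((-3 + q) + q**3) = -3*(-3 + q + q**3) = 9 - 3*q - 3*q**3)
N(-1)/T(s(6, -3)) = -4/(9 - (-1)*6 - 3*(-1/3*6)**3) = -4/(9 - 3*(-2) - 3*(-2)**3) = -4/(9 + 6 - 3*(-8)) = -4/(9 + 6 + 24) = -4/39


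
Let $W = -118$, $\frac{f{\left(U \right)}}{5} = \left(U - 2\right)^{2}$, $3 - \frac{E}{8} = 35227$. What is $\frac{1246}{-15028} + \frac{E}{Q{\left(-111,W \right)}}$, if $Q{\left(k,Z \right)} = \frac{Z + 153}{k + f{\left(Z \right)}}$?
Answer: $- \frac{21745242373291}{37570} \approx -5.7879 \cdot 10^{8}$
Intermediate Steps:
$E = -281792$ ($E = 24 - 281816 = -281792$)
$f{\left(U \right)} = 5 \left(-2 + U\right)^{2}$ ($f{\left(U \right)} = 5 \left(U - 2\right)^{2} = 5 \left(-2 + U\right)^{2}$)
$Q{\left(k,Z \right)} = \frac{153 + Z}{k + 5 \left(-2 + Z\right)^{2}}$ ($Q{\left(k,Z \right)} = \frac{Z + 153}{k + 5 \left(-2 + Z\right)^{2}} = \frac{153 + Z}{k + 5 \left(-2 + Z\right)^{2}}$)
$\frac{1246}{-15028} + \frac{E}{Q{\left(-111,W \right)}} = \frac{1246}{-15028} - \frac{281792}{\frac{1}{-111 + 5 \left(-2 - 118\right)^{2}} \left(153 - 118\right)} = 1246 \left(- \frac{1}{15028}\right) - \frac{281792}{\frac{1}{-111 + 5 \left(-120\right)^{2}} \cdot 35} = - \frac{623}{7514} - \frac{281792}{\frac{1}{-111 + 5 \cdot 14400} \cdot 35} = - \frac{623}{7514} - \frac{281792}{\frac{1}{-111 + 72000} \cdot 35} = - \frac{623}{7514} - \frac{281792}{\frac{1}{71889} \cdot 35} = - \frac{623}{7514} - \frac{281792}{\frac{35}{71889}} = - \frac{623}{7514} - \frac{2893963584}{5} = - \frac{21745242373291}{37570}$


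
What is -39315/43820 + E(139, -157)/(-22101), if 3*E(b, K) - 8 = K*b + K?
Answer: -109592627/193693164 ≈ -0.56581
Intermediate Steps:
E(b, K) = 8/3 + K/3 + K*b/3 (E(b, K) = 8/3 + (K*b + K)/3 = 8/3 + (K + K*b)/3 = 8/3 + (K/3 + K*b/3) = 8/3 + K/3 + K*b/3)
-39315/43820 + E(139, -157)/(-22101) = -39315/43820 + (8/3 + (1/3)*(-157) + (1/3)*(-157)*139)/(-22101) = -39315*1/43820 + (8/3 - 157/3 - 21823/3)*(-1/22101) = -7863/8764 - 7324*(-1/22101) = -7863/8764 + 7324/22101 = -109592627/193693164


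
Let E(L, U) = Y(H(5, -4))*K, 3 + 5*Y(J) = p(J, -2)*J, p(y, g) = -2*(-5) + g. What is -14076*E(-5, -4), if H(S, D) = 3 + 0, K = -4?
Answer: 1182384/5 ≈ 2.3648e+5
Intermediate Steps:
p(y, g) = 10 + g
H(S, D) = 3
Y(J) = -3/5 + 8*J/5 (Y(J) = -3/5 + ((10 - 2)*J)/5 = -3/5 + (8*J)/5 = -3/5 + 8*J/5)
E(L, U) = -84/5 (E(L, U) = (-3/5 + (8/5)*3)*(-4) = (-3/5 + 24/5)*(-4) = (21/5)*(-4) = -84/5)
-14076*E(-5, -4) = -14076*(-84/5) = 1182384/5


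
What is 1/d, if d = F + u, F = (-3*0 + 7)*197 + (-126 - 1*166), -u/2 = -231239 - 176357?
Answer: 1/816279 ≈ 1.2251e-6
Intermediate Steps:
u = 815192 (u = -2*(-231239 - 176357) = -2*(-407596) = 815192)
F = 1087 (F = (0 + 7)*197 + (-126 - 166) = 7*197 - 292 = 1379 - 292 = 1087)
d = 816279 (d = 1087 + 815192 = 816279)
1/d = 1/816279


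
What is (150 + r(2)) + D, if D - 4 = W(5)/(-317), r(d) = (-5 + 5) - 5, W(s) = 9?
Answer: 47224/317 ≈ 148.97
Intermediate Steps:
r(d) = -5 (r(d) = 0 - 5 = -5)
D = 1259/317 (D = 4 + 9/(-317) = 4 + 9*(-1/317) = 4 - 9/317 = 1259/317 ≈ 3.9716)
(150 + r(2)) + D = (150 - 5) + 1259/317 = 145 + 1259/317 = 47224/317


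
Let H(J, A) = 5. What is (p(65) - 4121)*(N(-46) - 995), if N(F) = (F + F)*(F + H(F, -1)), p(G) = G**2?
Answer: 288808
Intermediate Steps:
N(F) = 2*F*(5 + F) (N(F) = (F + F)*(F + 5) = (2*F)*(5 + F) = 2*F*(5 + F))
(p(65) - 4121)*(N(-46) - 995) = (65**2 - 4121)*(2*(-46)*(5 - 46) - 995) = (4225 - 4121)*(2*(-46)*(-41) - 995) = 104*(3772 - 995) = 104*2777 = 288808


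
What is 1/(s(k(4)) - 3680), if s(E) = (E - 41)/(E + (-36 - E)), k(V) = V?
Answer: -36/132443 ≈ -0.00027181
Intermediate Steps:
s(E) = 41/36 - E/36 (s(E) = (-41 + E)/(-36) = (-41 + E)*(-1/36) = 41/36 - E/36)
1/(s(k(4)) - 3680) = 1/((41/36 - 1/36*4) - 3680) = 1/((41/36 - 1/9) - 3680) = 1/(37/36 - 3680) = 1/(-132443/36) = -36/132443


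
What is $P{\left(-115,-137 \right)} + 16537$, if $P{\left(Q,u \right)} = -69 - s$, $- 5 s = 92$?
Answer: $\frac{82432}{5} \approx 16486.0$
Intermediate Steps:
$s = - \frac{92}{5}$ ($s = \left(- \frac{1}{5}\right) 92 = - \frac{92}{5} \approx -18.4$)
$P{\left(Q,u \right)} = - \frac{253}{5}$ ($P{\left(Q,u \right)} = -69 - - \frac{92}{5} = -69 + \frac{92}{5} = - \frac{253}{5}$)
$P{\left(-115,-137 \right)} + 16537 = - \frac{253}{5} + 16537 = \frac{82432}{5}$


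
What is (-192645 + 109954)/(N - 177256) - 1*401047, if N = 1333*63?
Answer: -37408378328/93277 ≈ -4.0105e+5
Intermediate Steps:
N = 83979
(-192645 + 109954)/(N - 177256) - 1*401047 = (-192645 + 109954)/(83979 - 177256) - 1*401047 = -82691/(-93277) - 401047 = -82691*(-1/93277) - 401047 = 82691/93277 - 401047 = -37408378328/93277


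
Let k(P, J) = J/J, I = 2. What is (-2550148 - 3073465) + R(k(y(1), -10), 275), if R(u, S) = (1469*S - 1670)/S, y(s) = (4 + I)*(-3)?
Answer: -309218254/55 ≈ -5.6222e+6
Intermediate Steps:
y(s) = -18 (y(s) = (4 + 2)*(-3) = 6*(-3) = -18)
k(P, J) = 1
R(u, S) = (-1670 + 1469*S)/S
(-2550148 - 3073465) + R(k(y(1), -10), 275) = (-2550148 - 3073465) + (1469 - 1670/275) = -5623613 + (1469 - 1670*1/275) = -5623613 + (1469 - 334/55) = -5623613 + 80461/55 = -309218254/55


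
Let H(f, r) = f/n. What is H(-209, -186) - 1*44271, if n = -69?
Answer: -3054490/69 ≈ -44268.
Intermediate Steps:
H(f, r) = -f/69 (H(f, r) = f/(-69) = f*(-1/69) = -f/69)
H(-209, -186) - 1*44271 = -1/69*(-209) - 1*44271 = 209/69 - 44271 = -3054490/69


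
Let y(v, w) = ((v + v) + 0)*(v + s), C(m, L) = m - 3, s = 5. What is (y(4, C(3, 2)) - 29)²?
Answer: 1849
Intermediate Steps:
C(m, L) = -3 + m
y(v, w) = 2*v*(5 + v) (y(v, w) = ((v + v) + 0)*(v + 5) = (2*v + 0)*(5 + v) = (2*v)*(5 + v) = 2*v*(5 + v))
(y(4, C(3, 2)) - 29)² = (2*4*(5 + 4) - 29)² = (2*4*9 - 29)² = (72 - 29)² = 43² = 1849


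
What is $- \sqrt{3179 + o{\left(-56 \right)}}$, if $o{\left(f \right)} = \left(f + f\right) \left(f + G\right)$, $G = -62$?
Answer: $- \sqrt{16395} \approx -128.04$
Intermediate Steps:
$o{\left(f \right)} = 2 f \left(-62 + f\right)$ ($o{\left(f \right)} = \left(f + f\right) \left(f - 62\right) = 2 f \left(-62 + f\right)$)
$- \sqrt{3179 + o{\left(-56 \right)}} = - \sqrt{3179 + 2 \left(-56\right) \left(-62 - 56\right)} = - \sqrt{3179 + 2 \left(-56\right) \left(-118\right)} = - \sqrt{3179 + 13216} = - \sqrt{16395}$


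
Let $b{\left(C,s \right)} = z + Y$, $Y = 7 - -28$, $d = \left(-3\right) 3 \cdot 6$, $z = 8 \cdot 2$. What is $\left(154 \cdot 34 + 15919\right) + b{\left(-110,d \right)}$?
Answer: $21206$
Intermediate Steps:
$z = 16$
$d = -54$ ($d = \left(-9\right) 6 = -54$)
$Y = 35$ ($Y = 7 + 28 = 35$)
$b{\left(C,s \right)} = 51$ ($b{\left(C,s \right)} = 16 + 35 = 51$)
$\left(154 \cdot 34 + 15919\right) + b{\left(-110,d \right)} = \left(154 \cdot 34 + 15919\right) + 51 = \left(5236 + 15919\right) + 51 = 21155 + 51 = 21206$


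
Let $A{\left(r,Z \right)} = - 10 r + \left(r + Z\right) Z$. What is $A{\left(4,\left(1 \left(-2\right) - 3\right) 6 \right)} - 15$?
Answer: $725$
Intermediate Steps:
$A{\left(r,Z \right)} = - 10 r + Z \left(Z + r\right)$ ($A{\left(r,Z \right)} = - 10 r + \left(Z + r\right) Z = - 10 r + Z \left(Z + r\right)$)
$A{\left(4,\left(1 \left(-2\right) - 3\right) 6 \right)} - 15 = \left(\left(\left(1 \left(-2\right) - 3\right) 6\right)^{2} - 40 + \left(1 \left(-2\right) - 3\right) 6 \cdot 4\right) - 15 = \left(\left(\left(-2 - 3\right) 6\right)^{2} - 40 + \left(-2 - 3\right) 6 \cdot 4\right) - 15 = \left(\left(\left(-5\right) 6\right)^{2} - 40 + \left(-5\right) 6 \cdot 4\right) - 15 = \left(\left(-30\right)^{2} - 40 - 120\right) - 15 = \left(900 - 40 - 120\right) - 15 = 740 - 15 = 725$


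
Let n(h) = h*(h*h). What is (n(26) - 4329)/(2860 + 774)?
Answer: 13247/3634 ≈ 3.6453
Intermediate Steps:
n(h) = h³ (n(h) = h*h² = h³)
(n(26) - 4329)/(2860 + 774) = (26³ - 4329)/(2860 + 774) = (17576 - 4329)/3634 = 13247*(1/3634) = 13247/3634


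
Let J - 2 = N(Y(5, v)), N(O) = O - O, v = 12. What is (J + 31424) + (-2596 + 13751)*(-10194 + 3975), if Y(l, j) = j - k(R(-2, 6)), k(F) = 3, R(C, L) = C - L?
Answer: -69341519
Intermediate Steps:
Y(l, j) = -3 + j (Y(l, j) = j - 1*3 = j - 3 = -3 + j)
N(O) = 0
J = 2 (J = 2 + 0 = 2)
(J + 31424) + (-2596 + 13751)*(-10194 + 3975) = (2 + 31424) + (-2596 + 13751)*(-10194 + 3975) = 31426 + 11155*(-6219) = 31426 - 69372945 = -69341519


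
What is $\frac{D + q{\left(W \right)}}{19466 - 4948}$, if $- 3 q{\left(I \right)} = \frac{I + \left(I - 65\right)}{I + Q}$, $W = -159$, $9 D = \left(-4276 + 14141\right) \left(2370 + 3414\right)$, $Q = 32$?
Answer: $\frac{805168019}{1843786} \approx 436.69$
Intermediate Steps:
$D = \frac{19019720}{3}$ ($D = \frac{\left(-4276 + 14141\right) \left(2370 + 3414\right)}{9} = \frac{9865 \cdot 5784}{9} = \frac{1}{9} \cdot 57059160 = \frac{19019720}{3} \approx 6.3399 \cdot 10^{6}$)
$q{\left(I \right)} = - \frac{-65 + 2 I}{3 \left(32 + I\right)}$ ($q{\left(I \right)} = - \frac{\left(I + \left(I - 65\right)\right) \frac{1}{I + 32}}{3} = - \frac{\left(I + \left(-65 + I\right)\right) \frac{1}{32 + I}}{3} = - \frac{\left(-65 + 2 I\right) \frac{1}{32 + I}}{3} = - \frac{\frac{1}{32 + I} \left(-65 + 2 I\right)}{3} = - \frac{-65 + 2 I}{3 \left(32 + I\right)}$)
$\frac{D + q{\left(W \right)}}{19466 - 4948} = \frac{\frac{19019720}{3} + \frac{65 - -318}{3 \left(32 - 159\right)}}{19466 - 4948} = \frac{\frac{19019720}{3} + \frac{65 + 318}{3 \left(-127\right)}}{14518} = \left(\frac{19019720}{3} + \frac{1}{3} \left(- \frac{1}{127}\right) 383\right) \frac{1}{14518} = \left(\frac{19019720}{3} - \frac{383}{381}\right) \frac{1}{14518} = \frac{805168019}{127} \cdot \frac{1}{14518} = \frac{805168019}{1843786}$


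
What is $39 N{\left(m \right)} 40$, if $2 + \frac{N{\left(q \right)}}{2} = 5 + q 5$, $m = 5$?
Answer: $87360$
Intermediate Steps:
$N{\left(q \right)} = 6 + 10 q$ ($N{\left(q \right)} = -4 + 2 \left(5 + q 5\right) = -4 + 2 \left(5 + 5 q\right) = -4 + \left(10 + 10 q\right) = 6 + 10 q$)
$39 N{\left(m \right)} 40 = 39 \left(6 + 10 \cdot 5\right) 40 = 39 \left(6 + 50\right) 40 = 39 \cdot 56 \cdot 40 = 2184 \cdot 40 = 87360$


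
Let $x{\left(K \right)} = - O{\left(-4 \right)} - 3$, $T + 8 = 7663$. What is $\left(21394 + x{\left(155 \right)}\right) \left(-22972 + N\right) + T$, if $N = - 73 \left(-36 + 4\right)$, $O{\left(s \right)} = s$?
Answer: $-441499565$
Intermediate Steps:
$T = 7655$ ($T = -8 + 7663 = 7655$)
$x{\left(K \right)} = 1$ ($x{\left(K \right)} = \left(-1\right) \left(-4\right) - 3 = 4 - 3 = 1$)
$N = 2336$ ($N = \left(-73\right) \left(-32\right) = 2336$)
$\left(21394 + x{\left(155 \right)}\right) \left(-22972 + N\right) + T = \left(21394 + 1\right) \left(-22972 + 2336\right) + 7655 = 21395 \left(-20636\right) + 7655 = -441507220 + 7655 = -441499565$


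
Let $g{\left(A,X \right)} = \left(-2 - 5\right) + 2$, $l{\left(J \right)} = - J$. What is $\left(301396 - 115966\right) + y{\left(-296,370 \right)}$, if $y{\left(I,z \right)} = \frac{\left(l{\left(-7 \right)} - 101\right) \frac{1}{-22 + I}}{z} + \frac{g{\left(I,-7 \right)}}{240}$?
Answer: $\frac{29090255257}{156880} \approx 1.8543 \cdot 10^{5}$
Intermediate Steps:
$g{\left(A,X \right)} = -5$ ($g{\left(A,X \right)} = -7 + 2 = -5$)
$y{\left(I,z \right)} = - \frac{1}{48} - \frac{94}{z \left(-22 + I\right)}$ ($y{\left(I,z \right)} = \frac{\left(\left(-1\right) \left(-7\right) - 101\right) \frac{1}{-22 + I}}{z} - \frac{5}{240} = \frac{\left(7 - 101\right) \frac{1}{-22 + I}}{z} - \frac{1}{48} = \frac{\left(-94\right) \frac{1}{-22 + I}}{z} - \frac{1}{48} = - \frac{94}{z \left(-22 + I\right)} - \frac{1}{48} = - \frac{1}{48} - \frac{94}{z \left(-22 + I\right)}$)
$\left(301396 - 115966\right) + y{\left(-296,370 \right)} = \left(301396 - 115966\right) + \frac{-4512 + 22 \cdot 370 - \left(-296\right) 370}{48 \cdot 370 \left(-22 - 296\right)} = 185430 + \frac{1}{48} \cdot \frac{1}{370} \frac{1}{-318} \left(-4512 + 8140 + 109520\right) = 185430 + \frac{1}{48} \cdot \frac{1}{370} \left(- \frac{1}{318}\right) 113148 = 185430 - \frac{3143}{156880} = \frac{29090255257}{156880}$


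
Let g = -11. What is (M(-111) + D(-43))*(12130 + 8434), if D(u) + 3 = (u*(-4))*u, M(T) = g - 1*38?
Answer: -153160672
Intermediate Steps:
M(T) = -49 (M(T) = -11 - 1*38 = -11 - 38 = -49)
D(u) = -3 - 4*u**2 (D(u) = -3 + (u*(-4))*u = -3 + (-4*u)*u = -3 - 4*u**2)
(M(-111) + D(-43))*(12130 + 8434) = (-49 + (-3 - 4*(-43)**2))*(12130 + 8434) = (-49 + (-3 - 4*1849))*20564 = (-49 + (-3 - 7396))*20564 = (-49 - 7399)*20564 = -7448*20564 = -153160672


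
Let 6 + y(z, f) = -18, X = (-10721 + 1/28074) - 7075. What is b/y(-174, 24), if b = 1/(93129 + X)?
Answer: -4679/8459594572 ≈ -5.5310e-7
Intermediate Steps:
X = -499604903/28074 (X = (-10721 + 1/28074) - 7075 = -300981353/28074 - 7075 = -499604903/28074 ≈ -17796.)
y(z, f) = -24 (y(z, f) = -6 - 18 = -24)
b = 28074/2114898643 (b = 1/(93129 - 499604903/28074) = 1/(2114898643/28074) = 28074/2114898643 ≈ 1.3274e-5)
b/y(-174, 24) = (28074/2114898643)/(-24) = (28074/2114898643)*(-1/24) = -4679/8459594572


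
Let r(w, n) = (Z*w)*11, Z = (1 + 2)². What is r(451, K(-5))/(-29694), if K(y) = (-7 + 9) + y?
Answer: -14883/9898 ≈ -1.5036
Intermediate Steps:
Z = 9 (Z = 3² = 9)
K(y) = 2 + y
r(w, n) = 99*w (r(w, n) = (9*w)*11 = 99*w)
r(451, K(-5))/(-29694) = (99*451)/(-29694) = 44649*(-1/29694) = -14883/9898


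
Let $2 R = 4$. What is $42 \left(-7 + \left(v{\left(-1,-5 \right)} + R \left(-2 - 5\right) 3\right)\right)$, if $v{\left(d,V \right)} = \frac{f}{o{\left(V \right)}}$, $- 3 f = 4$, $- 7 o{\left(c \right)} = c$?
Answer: $- \frac{10682}{5} \approx -2136.4$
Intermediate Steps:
$R = 2$ ($R = \frac{1}{2} \cdot 4 = 2$)
$o{\left(c \right)} = - \frac{c}{7}$
$f = - \frac{4}{3}$ ($f = \left(- \frac{1}{3}\right) 4 = - \frac{4}{3} \approx -1.3333$)
$v{\left(d,V \right)} = \frac{28}{3 V}$ ($v{\left(d,V \right)} = - \frac{4}{3 \left(- \frac{V}{7}\right)} = - \frac{4 \left(- \frac{7}{V}\right)}{3} = \frac{28}{3 V}$)
$42 \left(-7 + \left(v{\left(-1,-5 \right)} + R \left(-2 - 5\right) 3\right)\right) = 42 \left(-7 + \left(\frac{28}{3 \left(-5\right)} + 2 \left(-2 - 5\right) 3\right)\right) = 42 \left(-7 + \left(\frac{28}{3} \left(- \frac{1}{5}\right) + 2 \left(-7\right) 3\right)\right) = 42 \left(-7 - \frac{658}{15}\right) = 42 \left(- \frac{763}{15}\right) = - \frac{10682}{5}$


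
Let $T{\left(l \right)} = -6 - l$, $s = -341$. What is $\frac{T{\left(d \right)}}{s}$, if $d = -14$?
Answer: $- \frac{8}{341} \approx -0.02346$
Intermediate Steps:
$\frac{T{\left(d \right)}}{s} = \frac{-6 - -14}{-341} = \left(-6 + 14\right) \left(- \frac{1}{341}\right) = 8 \left(- \frac{1}{341}\right) = - \frac{8}{341}$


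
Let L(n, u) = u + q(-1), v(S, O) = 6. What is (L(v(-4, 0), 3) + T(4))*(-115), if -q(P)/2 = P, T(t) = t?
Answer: -1035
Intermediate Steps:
q(P) = -2*P
L(n, u) = 2 + u (L(n, u) = u - 2*(-1) = u + 2 = 2 + u)
(L(v(-4, 0), 3) + T(4))*(-115) = ((2 + 3) + 4)*(-115) = (5 + 4)*(-115) = 9*(-115) = -1035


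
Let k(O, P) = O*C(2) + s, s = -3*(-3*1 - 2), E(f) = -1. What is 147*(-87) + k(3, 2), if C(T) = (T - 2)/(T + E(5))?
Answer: -12774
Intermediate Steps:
C(T) = (-2 + T)/(-1 + T) (C(T) = (T - 2)/(T - 1) = (-2 + T)/(-1 + T))
s = 15 (s = -3*(-3 - 2) = -3*(-5) = 15)
k(O, P) = 15 (k(O, P) = O*((-2 + 2)/(-1 + 2)) + 15 = O*(0/1) + 15 = O*(1*0) + 15 = O*0 + 15 = 0 + 15 = 15)
147*(-87) + k(3, 2) = 147*(-87) + 15 = -12789 + 15 = -12774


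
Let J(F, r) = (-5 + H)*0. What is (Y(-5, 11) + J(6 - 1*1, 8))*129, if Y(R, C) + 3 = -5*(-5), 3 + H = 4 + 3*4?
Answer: 2838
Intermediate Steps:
H = 13 (H = -3 + (4 + 3*4) = -3 + (4 + 12) = -3 + 16 = 13)
Y(R, C) = 22 (Y(R, C) = -3 - 5*(-5) = -3 + 25 = 22)
J(F, r) = 0 (J(F, r) = (-5 + 13)*0 = 8*0 = 0)
(Y(-5, 11) + J(6 - 1*1, 8))*129 = (22 + 0)*129 = 22*129 = 2838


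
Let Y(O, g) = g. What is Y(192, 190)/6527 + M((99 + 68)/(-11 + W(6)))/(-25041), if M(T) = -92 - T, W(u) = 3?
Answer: 41776183/1307540856 ≈ 0.031950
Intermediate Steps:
Y(192, 190)/6527 + M((99 + 68)/(-11 + W(6)))/(-25041) = 190/6527 + (-92 - (99 + 68)/(-11 + 3))/(-25041) = 190*(1/6527) + (-92 - 167/(-8))*(-1/25041) = 190/6527 + (-92 - 167*(-1)/8)*(-1/25041) = 190/6527 + (-92 - 1*(-167/8))*(-1/25041) = 190/6527 + (-92 + 167/8)*(-1/25041) = 190/6527 - 569/8*(-1/25041) = 190/6527 + 569/200328 = 41776183/1307540856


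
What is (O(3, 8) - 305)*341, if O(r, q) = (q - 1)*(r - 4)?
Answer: -106392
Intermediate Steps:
O(r, q) = (-1 + q)*(-4 + r)
(O(3, 8) - 305)*341 = ((4 - 1*3 - 4*8 + 8*3) - 305)*341 = ((4 - 3 - 32 + 24) - 305)*341 = (-7 - 305)*341 = -312*341 = -106392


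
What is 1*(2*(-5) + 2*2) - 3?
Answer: -9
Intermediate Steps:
1*(2*(-5) + 2*2) - 3 = 1*(-10 + 4) - 3 = 1*(-6) - 3 = -6 - 3 = -9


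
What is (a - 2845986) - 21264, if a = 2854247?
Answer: -13003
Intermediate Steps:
(a - 2845986) - 21264 = (2854247 - 2845986) - 21264 = 8261 - 21264 = -13003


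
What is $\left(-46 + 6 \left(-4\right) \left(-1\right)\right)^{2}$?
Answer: $484$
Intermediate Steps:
$\left(-46 + 6 \left(-4\right) \left(-1\right)\right)^{2} = \left(-46 - -24\right)^{2} = \left(-46 + 24\right)^{2} = \left(-22\right)^{2} = 484$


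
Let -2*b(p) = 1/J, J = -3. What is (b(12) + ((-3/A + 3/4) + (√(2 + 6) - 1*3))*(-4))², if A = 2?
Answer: 12889/36 - 728*√2/3 ≈ 14.845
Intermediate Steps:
b(p) = ⅙ (b(p) = -½/(-3) = -½*(-⅓) = ⅙)
(b(12) + ((-3/A + 3/4) + (√(2 + 6) - 1*3))*(-4))² = (⅙ + ((-3/2 + 3/4) + (√(2 + 6) - 1*3))*(-4))² = (⅙ + ((-3*½ + 3*(¼)) + (√8 - 3))*(-4))² = (⅙ + ((-3/2 + ¾) + (2*√2 - 3))*(-4))² = (⅙ + (-¾ + (-3 + 2*√2))*(-4))² = (⅙ + (-15/4 + 2*√2)*(-4))² = (⅙ + (15 - 8*√2))² = (91/6 - 8*√2)²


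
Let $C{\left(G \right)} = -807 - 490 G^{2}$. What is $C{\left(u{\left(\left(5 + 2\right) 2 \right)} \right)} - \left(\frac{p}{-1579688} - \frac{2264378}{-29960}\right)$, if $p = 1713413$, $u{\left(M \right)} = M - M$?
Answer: $- \frac{5214866381493}{5915931560} \approx -881.5$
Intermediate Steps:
$u{\left(M \right)} = 0$
$C{\left(u{\left(\left(5 + 2\right) 2 \right)} \right)} - \left(\frac{p}{-1579688} - \frac{2264378}{-29960}\right) = \left(-807 - 490 \cdot 0^{2}\right) - \left(\frac{1713413}{-1579688} - \frac{2264378}{-29960}\right) = \left(-807 - 0\right) - \left(1713413 \left(- \frac{1}{1579688}\right) - - \frac{1132189}{14980}\right) = \left(-807 + 0\right) - \left(- \frac{1713413}{1579688} + \frac{1132189}{14980}\right) = -807 - \frac{440709612573}{5915931560} = - \frac{5214866381493}{5915931560}$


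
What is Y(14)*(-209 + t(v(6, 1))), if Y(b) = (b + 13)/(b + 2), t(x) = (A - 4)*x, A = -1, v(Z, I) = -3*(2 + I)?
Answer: -1107/4 ≈ -276.75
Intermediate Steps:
v(Z, I) = -6 - 3*I
t(x) = -5*x (t(x) = (-1 - 4)*x = -5*x)
Y(b) = (13 + b)/(2 + b)
Y(14)*(-209 + t(v(6, 1))) = ((13 + 14)/(2 + 14))*(-209 - 5*(-6 - 3*1)) = (27/16)*(-209 - 5*(-6 - 3)) = ((1/16)*27)*(-209 - 5*(-9)) = 27*(-209 + 45)/16 = (27/16)*(-164) = -1107/4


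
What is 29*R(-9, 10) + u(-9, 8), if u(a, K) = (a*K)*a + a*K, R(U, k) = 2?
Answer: 634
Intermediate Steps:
u(a, K) = K*a + K*a**2 (u(a, K) = (K*a)*a + K*a = K*a**2 + K*a = K*a + K*a**2)
29*R(-9, 10) + u(-9, 8) = 29*2 + 8*(-9)*(1 - 9) = 58 + 8*(-9)*(-8) = 58 + 576 = 634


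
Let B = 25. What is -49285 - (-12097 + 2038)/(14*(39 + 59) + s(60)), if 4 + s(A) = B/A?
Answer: -809188277/16421 ≈ -49278.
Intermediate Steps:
s(A) = -4 + 25/A
-49285 - (-12097 + 2038)/(14*(39 + 59) + s(60)) = -49285 - (-12097 + 2038)/(14*(39 + 59) + (-4 + 25/60)) = -49285 - (-10059)/(14*98 + (-4 + 25*(1/60))) = -49285 - (-10059)/(1372 + (-4 + 5/12)) = -49285 - (-10059)/(1372 - 43/12) = -49285 - (-10059)/16421/12 = -49285 - (-10059)*12/16421 = -49285 - 1*(-120708/16421) = -49285 + 120708/16421 = -809188277/16421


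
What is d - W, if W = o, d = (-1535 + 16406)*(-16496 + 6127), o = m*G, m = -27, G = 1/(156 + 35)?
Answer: -29451703182/191 ≈ -1.5420e+8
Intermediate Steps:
G = 1/191 ≈ 0.0052356
o = -27/191 (o = -27*1/191 = -27/191 ≈ -0.14136)
d = -154197399 (d = 14871*(-10369) = -154197399)
W = -27/191 ≈ -0.14136
d - W = -154197399 - 1*(-27/191) = -154197399 + 27/191 = -29451703182/191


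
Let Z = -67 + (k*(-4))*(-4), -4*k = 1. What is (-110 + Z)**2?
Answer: 32761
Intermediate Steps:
k = -1/4 (k = -1/4*1 = -1/4 ≈ -0.25000)
Z = -71 (Z = -67 - 1/4*(-4)*(-4) = -67 + 1*(-4) = -67 - 4 = -71)
(-110 + Z)**2 = (-110 - 71)**2 = (-181)**2 = 32761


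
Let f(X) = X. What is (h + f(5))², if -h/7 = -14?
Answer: 10609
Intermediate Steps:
h = 98 (h = -7*(-14) = 98)
(h + f(5))² = (98 + 5)² = 103² = 10609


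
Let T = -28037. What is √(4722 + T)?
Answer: I*√23315 ≈ 152.69*I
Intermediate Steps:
√(4722 + T) = √(4722 - 28037) = √(-23315) = I*√23315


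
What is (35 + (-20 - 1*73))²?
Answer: 3364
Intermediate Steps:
(35 + (-20 - 1*73))² = (35 + (-20 - 73))² = (35 - 93)² = (-58)² = 3364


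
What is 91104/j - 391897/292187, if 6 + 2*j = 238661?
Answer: -40289369639/69731888485 ≈ -0.57778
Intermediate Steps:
j = 238655/2 (j = -3 + (½)*238661 = -3 + 238661/2 = 238655/2 ≈ 1.1933e+5)
91104/j - 391897/292187 = 91104/(238655/2) - 391897/292187 = 91104*(2/238655) - 391897*1/292187 = 182208/238655 - 391897/292187 = -40289369639/69731888485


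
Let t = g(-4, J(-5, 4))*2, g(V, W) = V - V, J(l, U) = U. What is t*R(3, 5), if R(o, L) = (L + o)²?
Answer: 0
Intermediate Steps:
g(V, W) = 0
t = 0 (t = 0*2 = 0)
t*R(3, 5) = 0*(5 + 3)² = 0*8² = 0*64 = 0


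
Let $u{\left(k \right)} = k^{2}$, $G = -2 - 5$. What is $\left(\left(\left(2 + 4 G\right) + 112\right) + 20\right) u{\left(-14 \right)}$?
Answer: $20776$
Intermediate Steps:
$G = -7$
$\left(\left(\left(2 + 4 G\right) + 112\right) + 20\right) u{\left(-14 \right)} = \left(\left(\left(2 + 4 \left(-7\right)\right) + 112\right) + 20\right) \left(-14\right)^{2} = \left(\left(\left(2 - 28\right) + 112\right) + 20\right) 196 = \left(\left(-26 + 112\right) + 20\right) 196 = \left(86 + 20\right) 196 = 106 \cdot 196 = 20776$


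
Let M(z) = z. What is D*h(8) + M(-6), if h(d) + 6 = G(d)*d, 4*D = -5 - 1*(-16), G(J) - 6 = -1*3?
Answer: 87/2 ≈ 43.500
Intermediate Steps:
G(J) = 3 (G(J) = 6 - 1*3 = 6 - 3 = 3)
D = 11/4 (D = (-5 - 1*(-16))/4 = (-5 + 16)/4 = (1/4)*11 = 11/4 ≈ 2.7500)
h(d) = -6 + 3*d
D*h(8) + M(-6) = 11*(-6 + 3*8)/4 - 6 = 11*(-6 + 24)/4 - 6 = (11/4)*18 - 6 = 99/2 - 6 = 87/2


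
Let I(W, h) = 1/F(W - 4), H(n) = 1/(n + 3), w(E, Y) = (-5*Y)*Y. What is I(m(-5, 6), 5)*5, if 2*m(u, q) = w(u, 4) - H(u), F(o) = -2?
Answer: -5/2 ≈ -2.5000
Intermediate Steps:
w(E, Y) = -5*Y²
H(n) = 1/(3 + n)
m(u, q) = -40 - 1/(2*(3 + u)) (m(u, q) = (-5*4² - 1/(3 + u))/2 = (-5*16 - 1/(3 + u))/2 = (-80 - 1/(3 + u))/2 = -40 - 1/(2*(3 + u)))
I(W, h) = -½ (I(W, h) = 1/(-2) = -½)
I(m(-5, 6), 5)*5 = -½*5 = -5/2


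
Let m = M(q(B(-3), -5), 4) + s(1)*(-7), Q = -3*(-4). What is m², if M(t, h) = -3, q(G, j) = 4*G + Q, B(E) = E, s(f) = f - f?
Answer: 9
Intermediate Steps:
s(f) = 0
Q = 12
q(G, j) = 12 + 4*G (q(G, j) = 4*G + 12 = 12 + 4*G)
m = -3 (m = -3 + 0*(-7) = -3 + 0 = -3)
m² = (-3)² = 9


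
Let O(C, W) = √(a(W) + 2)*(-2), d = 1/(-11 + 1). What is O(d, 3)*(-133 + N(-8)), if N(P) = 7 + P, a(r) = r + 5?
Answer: 268*√10 ≈ 847.49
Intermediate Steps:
a(r) = 5 + r
d = -⅒ (d = 1/(-10) = -⅒ ≈ -0.10000)
O(C, W) = -2*√(7 + W) (O(C, W) = √((5 + W) + 2)*(-2) = √(7 + W)*(-2) = -2*√(7 + W))
O(d, 3)*(-133 + N(-8)) = (-2*√(7 + 3))*(-133 + (7 - 8)) = (-2*√10)*(-133 - 1) = -2*√10*(-134) = 268*√10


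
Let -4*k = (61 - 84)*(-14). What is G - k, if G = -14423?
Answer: -28685/2 ≈ -14343.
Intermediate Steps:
k = -161/2 (k = -(61 - 84)*(-14)/4 = -(-23)*(-14)/4 = -¼*322 = -161/2 ≈ -80.500)
G - k = -14423 - 1*(-161/2) = -14423 + 161/2 = -28685/2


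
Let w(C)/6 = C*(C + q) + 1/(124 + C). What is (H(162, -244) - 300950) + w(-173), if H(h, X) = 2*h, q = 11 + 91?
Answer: -11119478/49 ≈ -2.2693e+5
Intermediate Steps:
q = 102
w(C) = 6/(124 + C) + 6*C*(102 + C) (w(C) = 6*(C*(C + 102) + 1/(124 + C)) = 6*(C*(102 + C) + 1/(124 + C)) = 6*(1/(124 + C) + C*(102 + C)) = 6/(124 + C) + 6*C*(102 + C))
(H(162, -244) - 300950) + w(-173) = (2*162 - 300950) + 6*(1 + (-173)³ + 226*(-173)² + 12648*(-173))/(124 - 173) = (324 - 300950) + 6*(1 - 5177717 + 226*29929 - 2188104)/(-49) = -300626 + 6*(-1/49)*(1 - 5177717 + 6763954 - 2188104) = -300626 + 6*(-1/49)*(-601866) = -300626 + 3611196/49 = -11119478/49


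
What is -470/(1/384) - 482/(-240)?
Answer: -21657359/120 ≈ -1.8048e+5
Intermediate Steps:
-470/(1/384) - 482/(-240) = -470/1/384 - 482*(-1/240) = -470*384 + 241/120 = -180480 + 241/120 = -21657359/120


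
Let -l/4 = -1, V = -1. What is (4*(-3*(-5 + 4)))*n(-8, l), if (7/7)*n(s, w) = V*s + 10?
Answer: 216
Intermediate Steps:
l = 4 (l = -4*(-1) = 4)
n(s, w) = 10 - s (n(s, w) = -s + 10 = 10 - s)
(4*(-3*(-5 + 4)))*n(-8, l) = (4*(-3*(-5 + 4)))*(10 - 1*(-8)) = (4*(-3*(-1)))*(10 + 8) = (4*3)*18 = 12*18 = 216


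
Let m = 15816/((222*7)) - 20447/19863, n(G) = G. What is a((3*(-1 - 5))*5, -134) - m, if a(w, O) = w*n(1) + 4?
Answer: -489491557/5144517 ≈ -95.148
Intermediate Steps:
a(w, O) = 4 + w (a(w, O) = w*1 + 4 = w + 4 = 4 + w)
m = 47063095/5144517 (m = 15816/1554 - 20447*1/19863 = 15816*(1/1554) - 20447/19863 = 2636/259 - 20447/19863 = 47063095/5144517 ≈ 9.1482)
a((3*(-1 - 5))*5, -134) - m = (4 + (3*(-1 - 5))*5) - 1*47063095/5144517 = (4 + (3*(-6))*5) - 47063095/5144517 = (4 - 18*5) - 47063095/5144517 = (4 - 90) - 47063095/5144517 = -86 - 47063095/5144517 = -489491557/5144517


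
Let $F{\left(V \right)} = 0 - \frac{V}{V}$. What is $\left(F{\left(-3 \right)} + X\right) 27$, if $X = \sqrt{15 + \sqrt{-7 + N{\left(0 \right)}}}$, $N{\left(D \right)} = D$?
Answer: $-27 + 27 \sqrt{15 + i \sqrt{7}} \approx 77.973 + 9.1869 i$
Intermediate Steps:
$F{\left(V \right)} = -1$ ($F{\left(V \right)} = 0 - 1 = -1$)
$X = \sqrt{15 + i \sqrt{7}}$ ($X = \sqrt{15 + \sqrt{-7 + 0}} = \sqrt{15 + \sqrt{-7}} = \sqrt{15 + i \sqrt{7}} \approx 3.8879 + 0.34025 i$)
$\left(F{\left(-3 \right)} + X\right) 27 = \left(-1 + \sqrt{15 + i \sqrt{7}}\right) 27 = -27 + 27 \sqrt{15 + i \sqrt{7}}$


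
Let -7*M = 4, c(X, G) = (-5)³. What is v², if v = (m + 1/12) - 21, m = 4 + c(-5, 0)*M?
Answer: 20967241/7056 ≈ 2971.5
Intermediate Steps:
c(X, G) = -125
M = -4/7 (M = -⅐*4 = -4/7 ≈ -0.57143)
m = 528/7 (m = 4 - 125*(-4/7) = 4 + 500/7 = 528/7 ≈ 75.429)
v = 4579/84 (v = (528/7 + 1/12) - 21 = 6343/84 - 21 = 4579/84 ≈ 54.512)
v² = (4579/84)² = 20967241/7056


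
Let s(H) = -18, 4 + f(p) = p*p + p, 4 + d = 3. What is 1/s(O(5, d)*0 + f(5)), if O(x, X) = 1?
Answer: -1/18 ≈ -0.055556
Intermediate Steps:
d = -1 (d = -4 + 3 = -1)
f(p) = -4 + p + p**2 (f(p) = -4 + (p*p + p) = -4 + (p**2 + p) = -4 + (p + p**2) = -4 + p + p**2)
1/s(O(5, d)*0 + f(5)) = 1/(-18) = -1/18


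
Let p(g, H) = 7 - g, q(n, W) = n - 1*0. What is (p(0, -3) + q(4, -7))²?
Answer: 121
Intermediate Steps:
q(n, W) = n (q(n, W) = n + 0 = n)
(p(0, -3) + q(4, -7))² = ((7 - 1*0) + 4)² = ((7 + 0) + 4)² = (7 + 4)² = 11² = 121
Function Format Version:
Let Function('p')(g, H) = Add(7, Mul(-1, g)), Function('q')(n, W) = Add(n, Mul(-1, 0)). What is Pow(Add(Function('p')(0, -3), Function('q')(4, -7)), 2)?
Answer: 121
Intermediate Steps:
Function('q')(n, W) = n (Function('q')(n, W) = Add(n, 0) = n)
Pow(Add(Function('p')(0, -3), Function('q')(4, -7)), 2) = Pow(Add(Add(7, Mul(-1, 0)), 4), 2) = Pow(Add(Add(7, 0), 4), 2) = Pow(Add(7, 4), 2) = Pow(11, 2) = 121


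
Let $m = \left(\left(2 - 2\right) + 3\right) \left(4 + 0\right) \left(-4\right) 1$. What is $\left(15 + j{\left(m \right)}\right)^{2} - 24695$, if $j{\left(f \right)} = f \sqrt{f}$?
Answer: $-135062 - 5760 i \sqrt{3} \approx -1.3506 \cdot 10^{5} - 9976.6 i$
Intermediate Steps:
$m = -48$ ($m = \left(0 + 3\right) 4 \left(-4\right) 1 = 3 \cdot 4 \left(-4\right) 1 = 12 \left(-4\right) 1 = \left(-48\right) 1 = -48$)
$j{\left(f \right)} = f^{\frac{3}{2}}$
$\left(15 + j{\left(m \right)}\right)^{2} - 24695 = \left(15 + \left(-48\right)^{\frac{3}{2}}\right)^{2} - 24695 = \left(15 - 192 i \sqrt{3}\right)^{2} - 24695 = -24695 + \left(15 - 192 i \sqrt{3}\right)^{2}$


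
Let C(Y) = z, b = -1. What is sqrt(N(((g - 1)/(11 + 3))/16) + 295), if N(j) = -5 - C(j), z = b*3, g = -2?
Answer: sqrt(293) ≈ 17.117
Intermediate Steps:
z = -3 (z = -1*3 = -3)
C(Y) = -3
N(j) = -2 (N(j) = -5 - 1*(-3) = -5 + 3 = -2)
sqrt(N(((g - 1)/(11 + 3))/16) + 295) = sqrt(-2 + 295) = sqrt(293)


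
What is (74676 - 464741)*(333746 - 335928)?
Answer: 851121830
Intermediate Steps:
(74676 - 464741)*(333746 - 335928) = -390065*(-2182) = 851121830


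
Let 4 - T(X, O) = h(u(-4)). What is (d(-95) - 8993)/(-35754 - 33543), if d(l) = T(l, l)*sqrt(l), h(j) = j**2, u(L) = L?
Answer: 8993/69297 + 4*I*sqrt(95)/23099 ≈ 0.12977 + 0.0016878*I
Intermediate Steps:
T(X, O) = -12 (T(X, O) = 4 - 1*(-4)**2 = 4 - 1*16 = 4 - 16 = -12)
d(l) = -12*sqrt(l)
(d(-95) - 8993)/(-35754 - 33543) = (-12*I*sqrt(95) - 8993)/(-35754 - 33543) = (-12*I*sqrt(95) - 8993)/(-69297) = (-12*I*sqrt(95) - 8993)*(-1/69297) = (-8993 - 12*I*sqrt(95))*(-1/69297) = 8993/69297 + 4*I*sqrt(95)/23099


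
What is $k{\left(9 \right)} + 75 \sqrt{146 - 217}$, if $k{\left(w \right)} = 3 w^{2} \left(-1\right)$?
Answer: $-243 + 75 i \sqrt{71} \approx -243.0 + 631.96 i$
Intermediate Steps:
$k{\left(w \right)} = - 3 w^{2}$
$k{\left(9 \right)} + 75 \sqrt{146 - 217} = - 3 \cdot 9^{2} + 75 \sqrt{146 - 217} = \left(-3\right) 81 + 75 \sqrt{-71} = -243 + 75 i \sqrt{71}$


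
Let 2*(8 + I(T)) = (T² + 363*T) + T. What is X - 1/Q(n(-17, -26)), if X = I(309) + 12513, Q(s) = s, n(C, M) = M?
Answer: 1514286/13 ≈ 1.1648e+5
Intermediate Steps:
I(T) = -8 + T²/2 + 182*T (I(T) = -8 + ((T² + 363*T) + T)/2 = -8 + (T² + 364*T)/2 = -8 + (T²/2 + 182*T) = -8 + T²/2 + 182*T)
X = 232967/2 (X = (-8 + (½)*309² + 182*309) + 12513 = (-8 + (½)*95481 + 56238) + 12513 = (-8 + 95481/2 + 56238) + 12513 = 207941/2 + 12513 = 232967/2 ≈ 1.1648e+5)
X - 1/Q(n(-17, -26)) = 232967/2 - 1/(-26) = 232967/2 - 1*(-1/26) = 232967/2 + 1/26 = 1514286/13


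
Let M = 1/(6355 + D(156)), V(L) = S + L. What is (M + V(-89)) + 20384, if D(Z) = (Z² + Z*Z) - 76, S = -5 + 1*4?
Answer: 1115175595/54951 ≈ 20294.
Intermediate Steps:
S = -1 (S = -5 + 4 = -1)
V(L) = -1 + L
D(Z) = -76 + 2*Z² (D(Z) = (Z² + Z²) - 76 = 2*Z² - 76 = -76 + 2*Z²)
M = 1/54951 (M = 1/(6355 + (-76 + 2*156²)) = 1/(6355 + (-76 + 2*24336)) = 1/(6355 + (-76 + 48672)) = 1/(6355 + 48596) = 1/54951 ≈ 1.8198e-5)
(M + V(-89)) + 20384 = (1/54951 + (-1 - 89)) + 20384 = (1/54951 - 90) + 20384 = -4945589/54951 + 20384 = 1115175595/54951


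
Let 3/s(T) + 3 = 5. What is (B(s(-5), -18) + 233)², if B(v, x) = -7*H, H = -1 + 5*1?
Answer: 42025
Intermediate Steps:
s(T) = 3/2 (s(T) = 3/(-3 + 5) = 3/2)
H = 4 (H = -1 + 5 = 4)
B(v, x) = -28 (B(v, x) = -7*4 = -28)
(B(s(-5), -18) + 233)² = (-28 + 233)² = 205² = 42025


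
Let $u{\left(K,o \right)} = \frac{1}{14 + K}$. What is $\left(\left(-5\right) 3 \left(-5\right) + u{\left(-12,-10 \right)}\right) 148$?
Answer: $11174$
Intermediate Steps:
$\left(\left(-5\right) 3 \left(-5\right) + u{\left(-12,-10 \right)}\right) 148 = \left(\left(-5\right) 3 \left(-5\right) + \frac{1}{14 - 12}\right) 148 = \left(\left(-15\right) \left(-5\right) + \frac{1}{2}\right) 148 = \left(75 + \frac{1}{2}\right) 148 = \frac{151}{2} \cdot 148 = 11174$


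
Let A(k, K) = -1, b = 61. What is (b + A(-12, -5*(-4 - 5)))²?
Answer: 3600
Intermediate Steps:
(b + A(-12, -5*(-4 - 5)))² = (61 - 1)² = 60² = 3600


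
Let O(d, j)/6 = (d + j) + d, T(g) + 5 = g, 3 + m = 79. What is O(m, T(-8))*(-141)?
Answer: -117594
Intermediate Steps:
m = 76 (m = -3 + 79 = 76)
T(g) = -5 + g
O(d, j) = 6*j + 12*d (O(d, j) = 6*((d + j) + d) = 6*(j + 2*d) = 6*j + 12*d)
O(m, T(-8))*(-141) = (6*(-5 - 8) + 12*76)*(-141) = (6*(-13) + 912)*(-141) = (-78 + 912)*(-141) = 834*(-141) = -117594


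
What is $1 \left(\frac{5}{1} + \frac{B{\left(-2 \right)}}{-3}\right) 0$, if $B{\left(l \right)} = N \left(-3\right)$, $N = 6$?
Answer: $0$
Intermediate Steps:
$B{\left(l \right)} = -18$ ($B{\left(l \right)} = 6 \left(-3\right) = -18$)
$1 \left(\frac{5}{1} + \frac{B{\left(-2 \right)}}{-3}\right) 0 = 1 \left(\frac{5}{1} - \frac{18}{-3}\right) 0 = 1 \left(5 \cdot 1 - -6\right) 0 = 1 \left(5 + 6\right) 0 = 1 \cdot 11 \cdot 0 = 11 \cdot 0 = 0$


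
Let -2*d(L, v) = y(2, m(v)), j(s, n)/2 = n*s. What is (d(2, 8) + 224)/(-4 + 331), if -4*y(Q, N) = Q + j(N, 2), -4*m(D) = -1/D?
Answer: 14353/20928 ≈ 0.68583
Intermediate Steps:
j(s, n) = 2*n*s (j(s, n) = 2*(n*s) = 2*n*s)
m(D) = 1/(4*D) (m(D) = -(-1)/(4*D) = 1/(4*D))
y(Q, N) = -N - Q/4 (y(Q, N) = -(Q + 2*2*N)/4 = -(Q + 4*N)/4 = -N - Q/4)
d(L, v) = 1/4 + 1/(8*v) (d(L, v) = -(-1/(4*v) - 1/4*2)/2 = -(-1/(4*v) - 1/2)/2 = -(-1/2 - 1/(4*v))/2 = 1/4 + 1/(8*v))
(d(2, 8) + 224)/(-4 + 331) = ((1/8)*(1 + 2*8)/8 + 224)/(-4 + 331) = ((1/8)*(1/8)*(1 + 16) + 224)/327 = ((1/8)*(1/8)*17 + 224)*(1/327) = (17/64 + 224)*(1/327) = (14353/64)*(1/327) = 14353/20928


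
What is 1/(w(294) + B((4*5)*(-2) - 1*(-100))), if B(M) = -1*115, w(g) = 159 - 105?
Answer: -1/61 ≈ -0.016393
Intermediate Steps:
w(g) = 54
B(M) = -115
1/(w(294) + B((4*5)*(-2) - 1*(-100))) = 1/(54 - 115) = 1/(-61) = -1/61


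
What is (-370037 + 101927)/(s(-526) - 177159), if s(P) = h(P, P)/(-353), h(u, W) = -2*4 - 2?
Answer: 94642830/62537117 ≈ 1.5134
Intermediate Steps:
h(u, W) = -10 (h(u, W) = -8 - 2 = -10)
s(P) = 10/353 (s(P) = -10/(-353) = -10*(-1/353) = 10/353)
(-370037 + 101927)/(s(-526) - 177159) = (-370037 + 101927)/(10/353 - 177159) = -268110/(-62537117/353) = -268110*(-353/62537117) = 94642830/62537117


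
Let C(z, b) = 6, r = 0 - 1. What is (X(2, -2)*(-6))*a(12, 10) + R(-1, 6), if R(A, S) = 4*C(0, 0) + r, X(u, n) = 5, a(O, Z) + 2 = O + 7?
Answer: -487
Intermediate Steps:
a(O, Z) = 5 + O (a(O, Z) = -2 + (O + 7) = -2 + (7 + O) = 5 + O)
r = -1
R(A, S) = 23 (R(A, S) = 4*6 - 1 = 24 - 1 = 23)
(X(2, -2)*(-6))*a(12, 10) + R(-1, 6) = (5*(-6))*(5 + 12) + 23 = -30*17 + 23 = -510 + 23 = -487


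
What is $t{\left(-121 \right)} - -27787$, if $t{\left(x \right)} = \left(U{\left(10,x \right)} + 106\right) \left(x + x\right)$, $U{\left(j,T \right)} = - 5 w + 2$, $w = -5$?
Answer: $-4399$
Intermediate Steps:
$U{\left(j,T \right)} = 27$ ($U{\left(j,T \right)} = \left(-5\right) \left(-5\right) + 2 = 25 + 2 = 27$)
$t{\left(x \right)} = 266 x$ ($t{\left(x \right)} = \left(27 + 106\right) \left(x + x\right) = 133 \cdot 2 x = 266 x$)
$t{\left(-121 \right)} - -27787 = 266 \left(-121\right) - -27787 = -32186 + 27787 = -4399$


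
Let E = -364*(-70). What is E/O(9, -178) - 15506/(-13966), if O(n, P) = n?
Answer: 177996617/62847 ≈ 2832.2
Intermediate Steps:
E = 25480
E/O(9, -178) - 15506/(-13966) = 25480/9 - 15506/(-13966) = 25480*(⅑) - 15506*(-1/13966) = 25480/9 + 7753/6983 = 177996617/62847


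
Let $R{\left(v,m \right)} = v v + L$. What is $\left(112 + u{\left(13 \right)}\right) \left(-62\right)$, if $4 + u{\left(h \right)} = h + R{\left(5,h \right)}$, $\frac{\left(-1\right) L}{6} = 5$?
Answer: $-7192$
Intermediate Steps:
$L = -30$ ($L = \left(-6\right) 5 = -30$)
$R{\left(v,m \right)} = -30 + v^{2}$ ($R{\left(v,m \right)} = v v - 30 = v^{2} - 30 = -30 + v^{2}$)
$u{\left(h \right)} = -9 + h$ ($u{\left(h \right)} = -4 - \left(30 - 25 - h\right) = -4 + \left(h + \left(-30 + 25\right)\right) = -4 + \left(h - 5\right) = -4 + \left(-5 + h\right) = -9 + h$)
$\left(112 + u{\left(13 \right)}\right) \left(-62\right) = \left(112 + \left(-9 + 13\right)\right) \left(-62\right) = \left(112 + 4\right) \left(-62\right) = 116 \left(-62\right) = -7192$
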